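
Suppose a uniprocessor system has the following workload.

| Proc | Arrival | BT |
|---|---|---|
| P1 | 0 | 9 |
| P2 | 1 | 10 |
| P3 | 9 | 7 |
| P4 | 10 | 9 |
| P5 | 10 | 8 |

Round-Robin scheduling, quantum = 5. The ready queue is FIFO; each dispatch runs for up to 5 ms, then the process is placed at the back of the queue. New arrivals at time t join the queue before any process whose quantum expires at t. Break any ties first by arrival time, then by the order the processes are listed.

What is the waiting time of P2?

Schedule: | P1 0-5 | P2 5-10 | P1 10-14 | P3 14-19 | P4 19-24 | P5 24-29 | P2 29-34 | P3 34-36 | P4 36-40 | P5 40-43 |
Completion: P1=14  P2=34  P3=36  P4=40  P5=43
Waiting(P2) = turnaround − burst = 33 − 10 = 23

23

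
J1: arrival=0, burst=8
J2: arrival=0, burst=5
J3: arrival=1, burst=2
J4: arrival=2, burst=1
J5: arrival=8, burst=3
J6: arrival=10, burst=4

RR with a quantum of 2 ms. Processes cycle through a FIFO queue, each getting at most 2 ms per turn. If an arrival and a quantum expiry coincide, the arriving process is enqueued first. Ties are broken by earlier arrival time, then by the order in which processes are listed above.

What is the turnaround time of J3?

Schedule: | J1 0-2 | J2 2-4 | J3 4-6 | J4 6-7 | J1 7-9 | J2 9-11 | J5 11-13 | J1 13-15 | J6 15-17 | J2 17-18 | J5 18-19 | J1 19-21 | J6 21-23 |
Completion: J1=21  J2=18  J3=6  J4=7  J5=19  J6=23
Turnaround(J3) = completion − arrival = 6 − 1 = 5

5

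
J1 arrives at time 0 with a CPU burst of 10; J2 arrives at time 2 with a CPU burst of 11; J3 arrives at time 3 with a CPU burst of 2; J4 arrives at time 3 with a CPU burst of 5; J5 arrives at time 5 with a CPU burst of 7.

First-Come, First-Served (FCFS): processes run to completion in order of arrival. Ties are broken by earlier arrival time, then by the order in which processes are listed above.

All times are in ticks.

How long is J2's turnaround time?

19

Schedule: | J1 0-10 | J2 10-21 | J3 21-23 | J4 23-28 | J5 28-35 |
Completion: J1=10  J2=21  J3=23  J4=28  J5=35
Turnaround (C−A): J1=10  J2=19  J3=20  J4=25  J5=30
Turnaround(J2) = completion − arrival = 21 − 2 = 19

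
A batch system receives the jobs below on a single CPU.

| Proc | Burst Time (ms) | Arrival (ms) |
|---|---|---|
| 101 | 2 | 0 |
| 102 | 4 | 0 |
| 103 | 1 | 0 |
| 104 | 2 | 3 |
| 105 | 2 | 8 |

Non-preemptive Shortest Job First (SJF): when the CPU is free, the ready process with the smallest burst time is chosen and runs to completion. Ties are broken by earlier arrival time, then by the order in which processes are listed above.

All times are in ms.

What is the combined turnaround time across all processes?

18

Timeline: | 103 0-1 | 101 1-3 | 104 3-5 | 102 5-9 | 105 9-11 |
Completion: 101=3  102=9  103=1  104=5  105=11
Turnaround (C−A): 101=3  102=9  103=1  104=2  105=3
Turnaround = completion − arrival: 101=3, 102=9, 103=1, 104=2, 105=3
Total turnaround = 3 + 9 + 1 + 2 + 3 = 18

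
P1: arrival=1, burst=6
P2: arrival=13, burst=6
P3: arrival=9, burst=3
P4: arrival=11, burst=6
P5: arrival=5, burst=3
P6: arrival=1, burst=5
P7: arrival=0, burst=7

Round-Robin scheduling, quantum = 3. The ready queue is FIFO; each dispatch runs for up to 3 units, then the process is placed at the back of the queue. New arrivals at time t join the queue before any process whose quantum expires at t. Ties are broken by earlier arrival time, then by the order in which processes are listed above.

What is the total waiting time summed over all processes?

97

Schedule: | P7 0-3 | P1 3-6 | P6 6-9 | P7 9-12 | P5 12-15 | P1 15-18 | P3 18-21 | P6 21-23 | P4 23-26 | P7 26-27 | P2 27-30 | P4 30-33 | P2 33-36 |
Completion: P1=18  P2=36  P3=21  P4=33  P5=15  P6=23  P7=27
Turnaround (C−A): P1=17  P2=23  P3=12  P4=22  P5=10  P6=22  P7=27
Waiting = turnaround − burst: P1=11, P2=17, P3=9, P4=16, P5=7, P6=17, P7=20
Total waiting = 11 + 17 + 9 + 16 + 7 + 17 + 20 = 97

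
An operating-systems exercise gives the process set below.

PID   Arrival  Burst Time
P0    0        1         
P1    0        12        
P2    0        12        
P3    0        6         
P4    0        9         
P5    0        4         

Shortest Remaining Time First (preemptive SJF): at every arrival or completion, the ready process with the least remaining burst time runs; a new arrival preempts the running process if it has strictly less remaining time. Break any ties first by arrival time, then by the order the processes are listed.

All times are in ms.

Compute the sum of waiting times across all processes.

69

Schedule: | P0 0-1 | P5 1-5 | P3 5-11 | P4 11-20 | P1 20-32 | P2 32-44 |
Completion: P0=1  P1=32  P2=44  P3=11  P4=20  P5=5
Turnaround (C−A): P0=1  P1=32  P2=44  P3=11  P4=20  P5=5
Waiting = turnaround − burst: P0=0, P1=20, P2=32, P3=5, P4=11, P5=1
Total waiting = 0 + 20 + 32 + 5 + 11 + 1 = 69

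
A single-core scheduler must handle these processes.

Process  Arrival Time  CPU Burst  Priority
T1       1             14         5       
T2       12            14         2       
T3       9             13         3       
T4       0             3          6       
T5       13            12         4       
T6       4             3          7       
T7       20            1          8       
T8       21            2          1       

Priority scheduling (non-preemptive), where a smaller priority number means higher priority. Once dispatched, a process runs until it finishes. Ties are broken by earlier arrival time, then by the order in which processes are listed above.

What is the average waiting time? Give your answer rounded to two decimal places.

Timeline: | T4 0-3 | T1 3-17 | T2 17-31 | T8 31-33 | T3 33-46 | T5 46-58 | T6 58-61 | T7 61-62 |
Completion: T1=17  T2=31  T3=46  T4=3  T5=58  T6=61  T7=62  T8=33
Waiting times: T1=2, T2=5, T3=24, T4=0, T5=33, T6=54, T7=41, T8=10
Average waiting = (2+5+24+0+33+54+41+10) / 8 = 169/8 = 21.13

21.13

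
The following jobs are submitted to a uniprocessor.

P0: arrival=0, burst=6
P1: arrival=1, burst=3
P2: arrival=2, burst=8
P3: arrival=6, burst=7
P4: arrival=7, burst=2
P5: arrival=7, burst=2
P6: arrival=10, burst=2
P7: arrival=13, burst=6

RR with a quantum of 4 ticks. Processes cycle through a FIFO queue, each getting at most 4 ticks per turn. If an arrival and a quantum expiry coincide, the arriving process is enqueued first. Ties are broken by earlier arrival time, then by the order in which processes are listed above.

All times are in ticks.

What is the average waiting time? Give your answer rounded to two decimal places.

Schedule: | P0 0-4 | P1 4-7 | P2 7-11 | P0 11-13 | P3 13-17 | P4 17-19 | P5 19-21 | P6 21-23 | P2 23-27 | P7 27-31 | P3 31-34 | P7 34-36 |
Completion: P0=13  P1=7  P2=27  P3=34  P4=19  P5=21  P6=23  P7=36
Waiting times: P0=7, P1=3, P2=17, P3=21, P4=10, P5=12, P6=11, P7=17
Average waiting = (7+3+17+21+10+12+11+17) / 8 = 98/8 = 12.25

12.25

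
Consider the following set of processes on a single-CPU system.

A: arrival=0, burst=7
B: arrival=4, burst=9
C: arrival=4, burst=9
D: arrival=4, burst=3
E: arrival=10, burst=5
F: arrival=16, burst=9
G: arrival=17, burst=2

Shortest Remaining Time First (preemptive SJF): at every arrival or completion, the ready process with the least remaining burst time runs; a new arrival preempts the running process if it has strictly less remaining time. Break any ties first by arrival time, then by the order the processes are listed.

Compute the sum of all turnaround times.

Timeline: | A 0-7 | D 7-10 | E 10-15 | B 15-17 | G 17-19 | B 19-26 | C 26-35 | F 35-44 |
Completion: A=7  B=26  C=35  D=10  E=15  F=44  G=19
Turnaround (C−A): A=7  B=22  C=31  D=6  E=5  F=28  G=2
Turnaround = completion − arrival: A=7, B=22, C=31, D=6, E=5, F=28, G=2
Total turnaround = 7 + 22 + 31 + 6 + 5 + 28 + 2 = 101

101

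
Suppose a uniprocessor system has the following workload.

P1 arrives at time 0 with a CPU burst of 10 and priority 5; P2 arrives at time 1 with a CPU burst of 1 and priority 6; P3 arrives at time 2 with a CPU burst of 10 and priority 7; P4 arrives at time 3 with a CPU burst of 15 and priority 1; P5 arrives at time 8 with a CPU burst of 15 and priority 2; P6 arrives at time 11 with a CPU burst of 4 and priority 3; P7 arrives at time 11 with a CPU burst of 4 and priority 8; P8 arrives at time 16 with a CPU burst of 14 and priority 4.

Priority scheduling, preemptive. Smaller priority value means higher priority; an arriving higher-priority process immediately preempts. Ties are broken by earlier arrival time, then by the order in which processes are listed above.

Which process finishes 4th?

Gantt: | P1 0-3 | P4 3-18 | P5 18-33 | P6 33-37 | P8 37-51 | P1 51-58 | P2 58-59 | P3 59-69 | P7 69-73 |
Completion: P1=58  P2=59  P3=69  P4=18  P5=33  P6=37  P7=73  P8=51
Turnaround (C−A): P1=58  P2=58  P3=67  P4=15  P5=25  P6=26  P7=62  P8=35
Finish order: P4 → P5 → P6 → P8 → P1 → P2 → P3 → P7

P8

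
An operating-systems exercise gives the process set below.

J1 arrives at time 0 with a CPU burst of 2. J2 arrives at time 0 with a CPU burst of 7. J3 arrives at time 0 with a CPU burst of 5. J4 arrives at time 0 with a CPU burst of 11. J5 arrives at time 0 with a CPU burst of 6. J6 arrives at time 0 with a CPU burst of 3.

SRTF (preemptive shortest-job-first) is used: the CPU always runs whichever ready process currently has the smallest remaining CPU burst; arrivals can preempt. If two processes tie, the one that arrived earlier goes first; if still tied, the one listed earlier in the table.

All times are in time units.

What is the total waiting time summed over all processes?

56

Gantt: | J1 0-2 | J6 2-5 | J3 5-10 | J5 10-16 | J2 16-23 | J4 23-34 |
Completion: J1=2  J2=23  J3=10  J4=34  J5=16  J6=5
Waiting = turnaround − burst: J1=0, J2=16, J3=5, J4=23, J5=10, J6=2
Total waiting = 0 + 16 + 5 + 23 + 10 + 2 = 56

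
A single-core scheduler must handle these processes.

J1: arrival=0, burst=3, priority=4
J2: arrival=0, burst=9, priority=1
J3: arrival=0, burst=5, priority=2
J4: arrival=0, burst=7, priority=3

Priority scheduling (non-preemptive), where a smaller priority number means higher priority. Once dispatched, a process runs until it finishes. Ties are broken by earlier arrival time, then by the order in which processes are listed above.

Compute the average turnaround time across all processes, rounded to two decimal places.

17.00

Gantt: | J2 0-9 | J3 9-14 | J4 14-21 | J1 21-24 |
Completion: J1=24  J2=9  J3=14  J4=21
Turnaround times: J1=24, J2=9, J3=14, J4=21
Average turnaround = (24+9+14+21) / 4 = 68/4 = 17.00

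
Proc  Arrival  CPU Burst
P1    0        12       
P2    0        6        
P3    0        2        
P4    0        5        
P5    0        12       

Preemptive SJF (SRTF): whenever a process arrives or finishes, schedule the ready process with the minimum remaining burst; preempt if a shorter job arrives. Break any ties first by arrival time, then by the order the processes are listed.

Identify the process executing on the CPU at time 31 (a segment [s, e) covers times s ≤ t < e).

P5

Gantt: | P3 0-2 | P4 2-7 | P2 7-13 | P1 13-25 | P5 25-37 |
Completion: P1=25  P2=13  P3=2  P4=7  P5=37
Turnaround (C−A): P1=25  P2=13  P3=2  P4=7  P5=37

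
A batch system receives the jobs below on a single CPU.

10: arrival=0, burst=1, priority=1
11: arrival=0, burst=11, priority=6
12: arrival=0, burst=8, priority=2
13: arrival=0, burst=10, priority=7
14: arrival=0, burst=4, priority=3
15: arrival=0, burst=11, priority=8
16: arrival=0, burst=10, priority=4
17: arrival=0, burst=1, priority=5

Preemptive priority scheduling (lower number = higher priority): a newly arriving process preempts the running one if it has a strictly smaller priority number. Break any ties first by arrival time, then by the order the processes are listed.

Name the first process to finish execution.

10

Schedule: | 10 0-1 | 12 1-9 | 14 9-13 | 16 13-23 | 17 23-24 | 11 24-35 | 13 35-45 | 15 45-56 |
Completion: 10=1  11=35  12=9  13=45  14=13  15=56  16=23  17=24
Turnaround (C−A): 10=1  11=35  12=9  13=45  14=13  15=56  16=23  17=24
Finish order: 10 → 12 → 14 → 16 → 17 → 11 → 13 → 15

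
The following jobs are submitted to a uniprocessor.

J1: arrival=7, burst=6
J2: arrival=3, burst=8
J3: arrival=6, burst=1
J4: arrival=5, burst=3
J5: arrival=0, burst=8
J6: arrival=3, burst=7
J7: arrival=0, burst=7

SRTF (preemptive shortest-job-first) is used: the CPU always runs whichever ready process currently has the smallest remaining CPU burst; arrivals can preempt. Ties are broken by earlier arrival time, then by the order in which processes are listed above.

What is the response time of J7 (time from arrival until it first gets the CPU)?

0

Timeline: | J7 0-7 | J3 7-8 | J4 8-11 | J1 11-17 | J6 17-24 | J5 24-32 | J2 32-40 |
Completion: J1=17  J2=40  J3=8  J4=11  J5=32  J6=24  J7=7
Turnaround (C−A): J1=10  J2=37  J3=2  J4=6  J5=32  J6=21  J7=7
Response(J7) = first start − arrival = 0 − 0 = 0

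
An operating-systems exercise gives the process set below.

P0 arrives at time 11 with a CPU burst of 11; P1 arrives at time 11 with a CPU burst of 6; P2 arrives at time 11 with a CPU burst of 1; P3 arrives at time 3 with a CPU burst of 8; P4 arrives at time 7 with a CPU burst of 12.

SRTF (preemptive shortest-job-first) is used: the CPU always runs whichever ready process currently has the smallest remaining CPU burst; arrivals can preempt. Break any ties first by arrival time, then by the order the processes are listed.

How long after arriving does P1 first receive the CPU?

Schedule: | idle 0-3 | P3 3-11 | P2 11-12 | P1 12-18 | P0 18-29 | P4 29-41 |
Completion: P0=29  P1=18  P2=12  P3=11  P4=41
Turnaround (C−A): P0=18  P1=7  P2=1  P3=8  P4=34
Response(P1) = first start − arrival = 12 − 11 = 1

1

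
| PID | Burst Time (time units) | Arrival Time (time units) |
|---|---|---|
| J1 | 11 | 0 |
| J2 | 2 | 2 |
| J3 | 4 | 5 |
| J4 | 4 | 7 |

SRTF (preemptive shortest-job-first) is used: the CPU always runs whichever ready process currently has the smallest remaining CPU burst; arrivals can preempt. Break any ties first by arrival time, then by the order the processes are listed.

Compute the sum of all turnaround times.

33

Timeline: | J1 0-2 | J2 2-4 | J1 4-5 | J3 5-9 | J4 9-13 | J1 13-21 |
Completion: J1=21  J2=4  J3=9  J4=13
Turnaround = completion − arrival: J1=21, J2=2, J3=4, J4=6
Total turnaround = 21 + 2 + 4 + 6 = 33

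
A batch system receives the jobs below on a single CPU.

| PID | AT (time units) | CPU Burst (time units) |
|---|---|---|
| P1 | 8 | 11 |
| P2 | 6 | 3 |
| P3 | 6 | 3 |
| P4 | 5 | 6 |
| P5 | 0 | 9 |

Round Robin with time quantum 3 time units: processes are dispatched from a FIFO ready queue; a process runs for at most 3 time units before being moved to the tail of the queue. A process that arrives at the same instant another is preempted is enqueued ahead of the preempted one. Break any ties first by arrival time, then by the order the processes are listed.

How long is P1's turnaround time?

24

Gantt: | P5 0-6 | P4 6-9 | P2 9-12 | P3 12-15 | P5 15-18 | P1 18-21 | P4 21-24 | P1 24-32 |
Completion: P1=32  P2=12  P3=15  P4=24  P5=18
Turnaround(P1) = completion − arrival = 32 − 8 = 24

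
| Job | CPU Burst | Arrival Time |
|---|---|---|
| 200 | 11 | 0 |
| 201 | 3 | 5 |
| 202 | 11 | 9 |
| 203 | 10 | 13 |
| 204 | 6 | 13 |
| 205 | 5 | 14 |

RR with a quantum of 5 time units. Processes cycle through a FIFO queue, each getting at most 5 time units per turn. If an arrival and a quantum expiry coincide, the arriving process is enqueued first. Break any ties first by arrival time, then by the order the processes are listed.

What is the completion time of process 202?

46

Timeline: | 200 0-5 | 201 5-8 | 200 8-13 | 202 13-18 | 203 18-23 | 204 23-28 | 200 28-29 | 205 29-34 | 202 34-39 | 203 39-44 | 204 44-45 | 202 45-46 |
Completion: 200=29  201=8  202=46  203=44  204=45  205=34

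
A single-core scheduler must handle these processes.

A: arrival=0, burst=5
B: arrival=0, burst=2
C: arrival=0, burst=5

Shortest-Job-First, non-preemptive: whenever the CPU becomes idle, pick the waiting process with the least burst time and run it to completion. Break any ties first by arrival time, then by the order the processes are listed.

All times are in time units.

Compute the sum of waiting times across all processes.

Timeline: | B 0-2 | A 2-7 | C 7-12 |
Completion: A=7  B=2  C=12
Turnaround (C−A): A=7  B=2  C=12
Waiting = turnaround − burst: A=2, B=0, C=7
Total waiting = 2 + 0 + 7 = 9

9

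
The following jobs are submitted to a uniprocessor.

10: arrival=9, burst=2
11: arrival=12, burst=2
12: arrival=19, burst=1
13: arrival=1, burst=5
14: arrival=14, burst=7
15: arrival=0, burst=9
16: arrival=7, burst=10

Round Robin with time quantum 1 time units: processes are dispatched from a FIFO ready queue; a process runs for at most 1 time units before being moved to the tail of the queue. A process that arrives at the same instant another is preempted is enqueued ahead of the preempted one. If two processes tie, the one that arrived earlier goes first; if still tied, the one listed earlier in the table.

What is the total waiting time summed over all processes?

Gantt: | 15 0-1 | 13 1-2 | 15 2-3 | 13 3-4 | 15 4-5 | 13 5-6 | 15 6-7 | 13 7-8 | 16 8-9 | 15 9-10 | 13 10-11 | 10 11-12 | 16 12-13 | 15 13-14 | 11 14-15 | 10 15-16 | 16 16-17 | 14 17-18 | 15 18-19 | 11 19-20 | 16 20-21 | 14 21-22 | 12 22-23 | 15 23-24 | 16 24-25 | 14 25-26 | 15 26-27 | 16 27-28 | 14 28-29 | 16 29-30 | 14 30-31 | 16 31-32 | 14 32-33 | 16 33-34 | 14 34-35 | 16 35-36 |
Completion: 10=16  11=20  12=23  13=11  14=35  15=27  16=36
Turnaround (C−A): 10=7  11=8  12=4  13=10  14=21  15=27  16=29
Waiting = turnaround − burst: 10=5, 11=6, 12=3, 13=5, 14=14, 15=18, 16=19
Total waiting = 5 + 6 + 3 + 5 + 14 + 18 + 19 = 70

70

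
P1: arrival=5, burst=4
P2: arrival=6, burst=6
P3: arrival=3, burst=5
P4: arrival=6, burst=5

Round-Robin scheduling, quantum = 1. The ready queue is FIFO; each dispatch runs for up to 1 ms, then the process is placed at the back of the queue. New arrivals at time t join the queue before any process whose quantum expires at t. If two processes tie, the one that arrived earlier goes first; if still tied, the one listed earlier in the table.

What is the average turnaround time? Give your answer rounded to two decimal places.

Gantt: | idle 0-3 | P3 3-5 | P1 5-6 | P3 6-7 | P2 7-8 | P4 8-9 | P1 9-10 | P3 10-11 | P2 11-12 | P4 12-13 | P1 13-14 | P3 14-15 | P2 15-16 | P4 16-17 | P1 17-18 | P2 18-19 | P4 19-20 | P2 20-21 | P4 21-22 | P2 22-23 |
Completion: P1=18  P2=23  P3=15  P4=22
Turnaround times: P1=13, P2=17, P3=12, P4=16
Average turnaround = (13+17+12+16) / 4 = 58/4 = 14.50

14.50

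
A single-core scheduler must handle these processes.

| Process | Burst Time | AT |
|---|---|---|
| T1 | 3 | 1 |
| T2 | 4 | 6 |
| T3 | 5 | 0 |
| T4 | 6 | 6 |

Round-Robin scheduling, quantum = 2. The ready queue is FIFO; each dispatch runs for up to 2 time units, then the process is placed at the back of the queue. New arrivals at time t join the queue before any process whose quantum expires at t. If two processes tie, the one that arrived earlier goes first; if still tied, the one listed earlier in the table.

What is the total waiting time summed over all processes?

Timeline: | T3 0-2 | T1 2-4 | T3 4-6 | T1 6-7 | T2 7-9 | T4 9-11 | T3 11-12 | T2 12-14 | T4 14-18 |
Completion: T1=7  T2=14  T3=12  T4=18
Turnaround (C−A): T1=6  T2=8  T3=12  T4=12
Waiting = turnaround − burst: T1=3, T2=4, T3=7, T4=6
Total waiting = 3 + 4 + 7 + 6 = 20

20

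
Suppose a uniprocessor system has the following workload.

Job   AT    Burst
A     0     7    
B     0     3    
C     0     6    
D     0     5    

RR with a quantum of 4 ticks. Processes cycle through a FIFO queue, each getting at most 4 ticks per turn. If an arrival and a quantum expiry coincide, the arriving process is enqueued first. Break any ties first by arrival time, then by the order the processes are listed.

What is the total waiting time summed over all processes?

Timeline: | A 0-4 | B 4-7 | C 7-11 | D 11-15 | A 15-18 | C 18-20 | D 20-21 |
Completion: A=18  B=7  C=20  D=21
Waiting = turnaround − burst: A=11, B=4, C=14, D=16
Total waiting = 11 + 4 + 14 + 16 = 45

45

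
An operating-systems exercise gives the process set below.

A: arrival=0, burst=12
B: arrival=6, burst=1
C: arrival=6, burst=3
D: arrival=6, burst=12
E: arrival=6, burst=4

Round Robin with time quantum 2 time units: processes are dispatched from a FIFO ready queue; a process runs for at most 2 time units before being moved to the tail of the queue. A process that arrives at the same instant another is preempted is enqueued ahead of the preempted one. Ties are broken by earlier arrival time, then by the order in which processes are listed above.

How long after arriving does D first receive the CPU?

Gantt: | A 0-6 | B 6-7 | C 7-9 | D 9-11 | E 11-13 | A 13-15 | C 15-16 | D 16-18 | E 18-20 | A 20-22 | D 22-24 | A 24-26 | D 26-32 |
Completion: A=26  B=7  C=16  D=32  E=20
Response(D) = first start − arrival = 9 − 6 = 3

3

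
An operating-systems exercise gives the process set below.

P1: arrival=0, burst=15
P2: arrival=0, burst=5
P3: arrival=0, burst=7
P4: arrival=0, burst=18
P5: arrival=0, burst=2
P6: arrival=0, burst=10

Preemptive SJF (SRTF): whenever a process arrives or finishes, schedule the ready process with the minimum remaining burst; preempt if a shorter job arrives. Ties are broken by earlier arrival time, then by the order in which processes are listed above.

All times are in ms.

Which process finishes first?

P5

Timeline: | P5 0-2 | P2 2-7 | P3 7-14 | P6 14-24 | P1 24-39 | P4 39-57 |
Completion: P1=39  P2=7  P3=14  P4=57  P5=2  P6=24
Finish order: P5 → P2 → P3 → P6 → P1 → P4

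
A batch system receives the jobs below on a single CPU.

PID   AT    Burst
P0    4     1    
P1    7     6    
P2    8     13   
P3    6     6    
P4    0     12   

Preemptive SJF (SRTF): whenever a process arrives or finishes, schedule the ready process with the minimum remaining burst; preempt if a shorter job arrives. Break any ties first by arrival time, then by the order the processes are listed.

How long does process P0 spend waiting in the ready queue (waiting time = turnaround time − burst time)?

Schedule: | P4 0-4 | P0 4-5 | P4 5-6 | P3 6-12 | P1 12-18 | P4 18-25 | P2 25-38 |
Completion: P0=5  P1=18  P2=38  P3=12  P4=25
Waiting(P0) = turnaround − burst = 1 − 1 = 0

0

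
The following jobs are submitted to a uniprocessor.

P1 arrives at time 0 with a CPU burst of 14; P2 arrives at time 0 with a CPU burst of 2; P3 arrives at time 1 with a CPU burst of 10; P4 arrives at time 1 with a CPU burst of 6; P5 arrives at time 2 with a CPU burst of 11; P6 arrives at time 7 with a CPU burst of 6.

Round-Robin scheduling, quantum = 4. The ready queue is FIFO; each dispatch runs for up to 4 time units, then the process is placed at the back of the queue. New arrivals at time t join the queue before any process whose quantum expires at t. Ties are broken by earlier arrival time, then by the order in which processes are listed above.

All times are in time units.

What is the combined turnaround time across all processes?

Schedule: | P1 0-4 | P2 4-6 | P3 6-10 | P4 10-14 | P5 14-18 | P1 18-22 | P6 22-26 | P3 26-30 | P4 30-32 | P5 32-36 | P1 36-40 | P6 40-42 | P3 42-44 | P5 44-47 | P1 47-49 |
Completion: P1=49  P2=6  P3=44  P4=32  P5=47  P6=42
Turnaround (C−A): P1=49  P2=6  P3=43  P4=31  P5=45  P6=35
Turnaround = completion − arrival: P1=49, P2=6, P3=43, P4=31, P5=45, P6=35
Total turnaround = 49 + 6 + 43 + 31 + 45 + 35 = 209

209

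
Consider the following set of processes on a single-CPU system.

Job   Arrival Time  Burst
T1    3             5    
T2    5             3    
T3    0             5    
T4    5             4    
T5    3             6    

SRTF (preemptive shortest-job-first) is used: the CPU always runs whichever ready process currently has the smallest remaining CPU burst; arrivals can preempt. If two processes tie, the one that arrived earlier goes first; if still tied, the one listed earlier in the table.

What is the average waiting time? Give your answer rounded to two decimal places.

5.20

Gantt: | T3 0-5 | T2 5-8 | T4 8-12 | T1 12-17 | T5 17-23 |
Completion: T1=17  T2=8  T3=5  T4=12  T5=23
Turnaround (C−A): T1=14  T2=3  T3=5  T4=7  T5=20
Waiting times: T1=9, T2=0, T3=0, T4=3, T5=14
Average waiting = (9+0+0+3+14) / 5 = 26/5 = 5.20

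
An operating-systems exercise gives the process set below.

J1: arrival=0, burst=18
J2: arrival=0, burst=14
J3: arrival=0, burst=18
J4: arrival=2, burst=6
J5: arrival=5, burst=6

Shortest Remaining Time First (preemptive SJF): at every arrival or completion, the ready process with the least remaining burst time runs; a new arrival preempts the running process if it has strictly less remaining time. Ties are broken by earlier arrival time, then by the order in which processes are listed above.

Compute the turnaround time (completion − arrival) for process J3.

Gantt: | J2 0-2 | J4 2-8 | J5 8-14 | J2 14-26 | J1 26-44 | J3 44-62 |
Completion: J1=44  J2=26  J3=62  J4=8  J5=14
Turnaround(J3) = completion − arrival = 62 − 0 = 62

62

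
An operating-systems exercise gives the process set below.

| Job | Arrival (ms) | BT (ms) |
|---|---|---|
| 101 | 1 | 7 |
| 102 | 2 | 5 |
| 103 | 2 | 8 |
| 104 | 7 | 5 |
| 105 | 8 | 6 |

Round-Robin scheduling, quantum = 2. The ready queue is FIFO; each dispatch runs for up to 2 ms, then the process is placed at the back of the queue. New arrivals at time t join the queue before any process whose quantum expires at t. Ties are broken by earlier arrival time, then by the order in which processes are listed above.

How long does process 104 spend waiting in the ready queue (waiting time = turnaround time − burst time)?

16

Timeline: | idle 0-1 | 101 1-3 | 102 3-5 | 103 5-7 | 101 7-9 | 102 9-11 | 104 11-13 | 103 13-15 | 105 15-17 | 101 17-19 | 102 19-20 | 104 20-22 | 103 22-24 | 105 24-26 | 101 26-27 | 104 27-28 | 103 28-30 | 105 30-32 |
Completion: 101=27  102=20  103=30  104=28  105=32
Turnaround (C−A): 101=26  102=18  103=28  104=21  105=24
Waiting(104) = turnaround − burst = 21 − 5 = 16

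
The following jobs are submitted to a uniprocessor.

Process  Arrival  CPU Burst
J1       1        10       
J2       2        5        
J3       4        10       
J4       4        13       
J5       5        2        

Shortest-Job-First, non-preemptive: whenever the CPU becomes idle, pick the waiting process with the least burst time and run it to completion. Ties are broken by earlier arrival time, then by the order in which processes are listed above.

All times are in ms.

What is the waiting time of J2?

Timeline: | idle 0-1 | J1 1-11 | J5 11-13 | J2 13-18 | J3 18-28 | J4 28-41 |
Completion: J1=11  J2=18  J3=28  J4=41  J5=13
Waiting(J2) = turnaround − burst = 16 − 5 = 11

11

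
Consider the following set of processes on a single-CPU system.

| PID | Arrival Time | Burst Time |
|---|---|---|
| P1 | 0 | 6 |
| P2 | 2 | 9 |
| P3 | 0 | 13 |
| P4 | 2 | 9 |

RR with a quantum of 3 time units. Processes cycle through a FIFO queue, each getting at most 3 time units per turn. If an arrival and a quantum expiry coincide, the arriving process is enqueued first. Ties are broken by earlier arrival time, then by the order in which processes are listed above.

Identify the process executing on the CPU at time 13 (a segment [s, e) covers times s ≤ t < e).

P1

Gantt: | P1 0-3 | P3 3-6 | P2 6-9 | P4 9-12 | P1 12-15 | P3 15-18 | P2 18-21 | P4 21-24 | P3 24-27 | P2 27-30 | P4 30-33 | P3 33-37 |
Completion: P1=15  P2=30  P3=37  P4=33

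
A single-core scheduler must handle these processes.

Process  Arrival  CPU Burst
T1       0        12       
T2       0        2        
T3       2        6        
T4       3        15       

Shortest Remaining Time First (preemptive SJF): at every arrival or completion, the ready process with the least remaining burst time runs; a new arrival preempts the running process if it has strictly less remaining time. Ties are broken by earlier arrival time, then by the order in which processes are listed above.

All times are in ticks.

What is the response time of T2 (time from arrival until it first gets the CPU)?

Gantt: | T2 0-2 | T3 2-8 | T1 8-20 | T4 20-35 |
Completion: T1=20  T2=2  T3=8  T4=35
Turnaround (C−A): T1=20  T2=2  T3=6  T4=32
Response(T2) = first start − arrival = 0 − 0 = 0

0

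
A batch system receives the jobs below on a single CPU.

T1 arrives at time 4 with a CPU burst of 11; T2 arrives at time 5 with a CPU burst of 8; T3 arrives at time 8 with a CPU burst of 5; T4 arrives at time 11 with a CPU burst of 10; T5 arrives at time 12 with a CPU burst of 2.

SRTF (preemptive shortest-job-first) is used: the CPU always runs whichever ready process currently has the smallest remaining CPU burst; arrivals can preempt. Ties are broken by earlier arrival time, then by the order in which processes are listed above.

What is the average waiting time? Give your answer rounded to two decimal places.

Schedule: | idle 0-4 | T1 4-5 | T2 5-13 | T5 13-15 | T3 15-20 | T1 20-30 | T4 30-40 |
Completion: T1=30  T2=13  T3=20  T4=40  T5=15
Turnaround (C−A): T1=26  T2=8  T3=12  T4=29  T5=3
Waiting times: T1=15, T2=0, T3=7, T4=19, T5=1
Average waiting = (15+0+7+19+1) / 5 = 42/5 = 8.40

8.40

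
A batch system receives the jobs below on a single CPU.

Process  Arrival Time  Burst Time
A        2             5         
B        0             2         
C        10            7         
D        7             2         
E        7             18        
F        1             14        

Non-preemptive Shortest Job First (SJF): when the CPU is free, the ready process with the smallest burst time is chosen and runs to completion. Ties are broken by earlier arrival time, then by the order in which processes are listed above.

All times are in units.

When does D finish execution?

9

Gantt: | B 0-2 | A 2-7 | D 7-9 | F 9-23 | C 23-30 | E 30-48 |
Completion: A=7  B=2  C=30  D=9  E=48  F=23
Turnaround (C−A): A=5  B=2  C=20  D=2  E=41  F=22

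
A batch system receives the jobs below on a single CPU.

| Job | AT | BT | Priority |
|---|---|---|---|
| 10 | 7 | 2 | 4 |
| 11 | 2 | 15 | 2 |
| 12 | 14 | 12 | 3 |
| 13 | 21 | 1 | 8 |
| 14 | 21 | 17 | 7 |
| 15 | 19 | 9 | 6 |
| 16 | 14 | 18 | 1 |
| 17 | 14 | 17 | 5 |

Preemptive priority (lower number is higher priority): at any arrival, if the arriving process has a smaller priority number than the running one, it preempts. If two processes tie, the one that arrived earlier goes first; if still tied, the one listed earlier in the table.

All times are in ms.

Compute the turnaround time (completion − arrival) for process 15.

56

Gantt: | idle 0-2 | 11 2-14 | 16 14-32 | 11 32-35 | 12 35-47 | 10 47-49 | 17 49-66 | 15 66-75 | 14 75-92 | 13 92-93 |
Completion: 10=49  11=35  12=47  13=93  14=92  15=75  16=32  17=66
Turnaround(15) = completion − arrival = 75 − 19 = 56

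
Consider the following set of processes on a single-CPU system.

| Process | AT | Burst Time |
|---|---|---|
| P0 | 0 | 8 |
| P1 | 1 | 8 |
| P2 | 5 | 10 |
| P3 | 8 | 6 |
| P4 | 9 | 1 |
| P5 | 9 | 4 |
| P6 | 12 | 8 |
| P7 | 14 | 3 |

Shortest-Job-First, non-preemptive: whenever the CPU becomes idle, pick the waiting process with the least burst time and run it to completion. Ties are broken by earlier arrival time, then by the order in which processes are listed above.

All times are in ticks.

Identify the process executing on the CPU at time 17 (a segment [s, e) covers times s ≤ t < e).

Schedule: | P0 0-8 | P3 8-14 | P4 14-15 | P7 15-18 | P5 18-22 | P1 22-30 | P6 30-38 | P2 38-48 |
Completion: P0=8  P1=30  P2=48  P3=14  P4=15  P5=22  P6=38  P7=18
Turnaround (C−A): P0=8  P1=29  P2=43  P3=6  P4=6  P5=13  P6=26  P7=4

P7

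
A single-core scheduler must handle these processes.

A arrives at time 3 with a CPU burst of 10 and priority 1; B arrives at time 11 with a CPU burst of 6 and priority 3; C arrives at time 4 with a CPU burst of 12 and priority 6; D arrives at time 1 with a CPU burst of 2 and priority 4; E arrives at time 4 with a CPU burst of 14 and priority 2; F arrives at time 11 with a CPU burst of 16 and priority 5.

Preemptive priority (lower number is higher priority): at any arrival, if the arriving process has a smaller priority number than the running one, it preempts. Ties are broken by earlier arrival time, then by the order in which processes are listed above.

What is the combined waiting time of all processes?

Gantt: | idle 0-1 | D 1-3 | A 3-13 | E 13-27 | B 27-33 | F 33-49 | C 49-61 |
Completion: A=13  B=33  C=61  D=3  E=27  F=49
Waiting = turnaround − burst: A=0, B=16, C=45, D=0, E=9, F=22
Total waiting = 0 + 16 + 45 + 0 + 9 + 22 = 92

92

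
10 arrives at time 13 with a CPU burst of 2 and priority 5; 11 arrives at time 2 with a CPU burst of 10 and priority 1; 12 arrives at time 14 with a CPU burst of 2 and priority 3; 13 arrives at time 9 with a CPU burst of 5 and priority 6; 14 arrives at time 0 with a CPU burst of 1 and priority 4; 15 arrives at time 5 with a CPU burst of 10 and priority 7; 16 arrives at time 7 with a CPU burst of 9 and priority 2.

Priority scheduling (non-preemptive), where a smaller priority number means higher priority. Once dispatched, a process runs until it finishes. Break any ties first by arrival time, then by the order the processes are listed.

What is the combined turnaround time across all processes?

102

Timeline: | 14 0-1 | idle 1-2 | 11 2-12 | 16 12-21 | 12 21-23 | 10 23-25 | 13 25-30 | 15 30-40 |
Completion: 10=25  11=12  12=23  13=30  14=1  15=40  16=21
Turnaround (C−A): 10=12  11=10  12=9  13=21  14=1  15=35  16=14
Turnaround = completion − arrival: 10=12, 11=10, 12=9, 13=21, 14=1, 15=35, 16=14
Total turnaround = 12 + 10 + 9 + 21 + 1 + 35 + 14 = 102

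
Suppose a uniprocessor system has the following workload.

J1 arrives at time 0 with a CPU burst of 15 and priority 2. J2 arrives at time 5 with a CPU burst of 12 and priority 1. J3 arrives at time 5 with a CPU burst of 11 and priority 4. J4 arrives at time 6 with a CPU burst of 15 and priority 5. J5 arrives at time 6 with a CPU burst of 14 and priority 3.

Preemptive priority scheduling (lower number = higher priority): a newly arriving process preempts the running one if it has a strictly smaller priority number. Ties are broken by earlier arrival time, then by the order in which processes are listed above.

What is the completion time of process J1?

27

Gantt: | J1 0-5 | J2 5-17 | J1 17-27 | J5 27-41 | J3 41-52 | J4 52-67 |
Completion: J1=27  J2=17  J3=52  J4=67  J5=41
Turnaround (C−A): J1=27  J2=12  J3=47  J4=61  J5=35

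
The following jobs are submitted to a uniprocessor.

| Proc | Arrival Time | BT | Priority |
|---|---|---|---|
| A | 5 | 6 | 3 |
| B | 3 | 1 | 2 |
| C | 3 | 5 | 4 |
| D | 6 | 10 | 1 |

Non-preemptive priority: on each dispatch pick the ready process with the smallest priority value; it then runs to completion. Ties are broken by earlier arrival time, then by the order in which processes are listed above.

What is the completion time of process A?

Gantt: | idle 0-3 | B 3-4 | C 4-9 | D 9-19 | A 19-25 |
Completion: A=25  B=4  C=9  D=19
Turnaround (C−A): A=20  B=1  C=6  D=13

25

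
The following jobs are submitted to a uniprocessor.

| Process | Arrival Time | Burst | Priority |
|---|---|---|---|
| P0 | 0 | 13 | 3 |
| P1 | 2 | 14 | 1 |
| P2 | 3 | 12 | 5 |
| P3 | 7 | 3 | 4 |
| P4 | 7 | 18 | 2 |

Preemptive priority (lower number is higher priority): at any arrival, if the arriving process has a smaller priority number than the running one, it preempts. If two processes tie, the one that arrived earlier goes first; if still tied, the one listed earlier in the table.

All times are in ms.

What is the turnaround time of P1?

Gantt: | P0 0-2 | P1 2-16 | P4 16-34 | P0 34-45 | P3 45-48 | P2 48-60 |
Completion: P0=45  P1=16  P2=60  P3=48  P4=34
Turnaround(P1) = completion − arrival = 16 − 2 = 14

14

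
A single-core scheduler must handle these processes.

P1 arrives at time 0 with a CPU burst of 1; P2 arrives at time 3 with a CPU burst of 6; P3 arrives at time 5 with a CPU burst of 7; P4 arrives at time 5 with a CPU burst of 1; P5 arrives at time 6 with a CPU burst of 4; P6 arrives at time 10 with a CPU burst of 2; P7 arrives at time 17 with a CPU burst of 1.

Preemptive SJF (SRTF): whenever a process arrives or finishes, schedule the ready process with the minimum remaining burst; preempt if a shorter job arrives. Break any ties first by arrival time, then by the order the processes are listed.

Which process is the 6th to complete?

P7

Timeline: | P1 0-1 | idle 1-3 | P2 3-5 | P4 5-6 | P2 6-10 | P6 10-12 | P5 12-16 | P3 16-17 | P7 17-18 | P3 18-24 |
Completion: P1=1  P2=10  P3=24  P4=6  P5=16  P6=12  P7=18
Turnaround (C−A): P1=1  P2=7  P3=19  P4=1  P5=10  P6=2  P7=1
Finish order: P1 → P4 → P2 → P6 → P5 → P7 → P3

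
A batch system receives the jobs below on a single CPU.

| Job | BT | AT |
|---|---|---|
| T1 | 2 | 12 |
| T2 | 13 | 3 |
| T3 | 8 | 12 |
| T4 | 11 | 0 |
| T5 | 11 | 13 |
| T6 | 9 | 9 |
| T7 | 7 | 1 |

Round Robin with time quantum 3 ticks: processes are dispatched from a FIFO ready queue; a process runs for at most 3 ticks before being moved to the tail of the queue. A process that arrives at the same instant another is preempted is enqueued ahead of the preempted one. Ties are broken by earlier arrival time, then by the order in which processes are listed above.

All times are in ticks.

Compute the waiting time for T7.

Gantt: | T4 0-3 | T7 3-6 | T2 6-9 | T4 9-12 | T7 12-15 | T6 15-18 | T2 18-21 | T1 21-23 | T3 23-26 | T4 26-29 | T5 29-32 | T7 32-33 | T6 33-36 | T2 36-39 | T3 39-42 | T4 42-44 | T5 44-47 | T6 47-50 | T2 50-53 | T3 53-55 | T5 55-58 | T2 58-59 | T5 59-61 |
Completion: T1=23  T2=59  T3=55  T4=44  T5=61  T6=50  T7=33
Turnaround (C−A): T1=11  T2=56  T3=43  T4=44  T5=48  T6=41  T7=32
Waiting(T7) = turnaround − burst = 32 − 7 = 25

25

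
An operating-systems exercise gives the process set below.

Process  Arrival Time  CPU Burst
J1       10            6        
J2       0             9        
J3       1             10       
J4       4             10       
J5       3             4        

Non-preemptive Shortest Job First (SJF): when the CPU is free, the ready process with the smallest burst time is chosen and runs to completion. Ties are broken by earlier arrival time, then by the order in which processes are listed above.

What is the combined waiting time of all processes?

52

Gantt: | J2 0-9 | J5 9-13 | J1 13-19 | J3 19-29 | J4 29-39 |
Completion: J1=19  J2=9  J3=29  J4=39  J5=13
Turnaround (C−A): J1=9  J2=9  J3=28  J4=35  J5=10
Waiting = turnaround − burst: J1=3, J2=0, J3=18, J4=25, J5=6
Total waiting = 3 + 0 + 18 + 25 + 6 = 52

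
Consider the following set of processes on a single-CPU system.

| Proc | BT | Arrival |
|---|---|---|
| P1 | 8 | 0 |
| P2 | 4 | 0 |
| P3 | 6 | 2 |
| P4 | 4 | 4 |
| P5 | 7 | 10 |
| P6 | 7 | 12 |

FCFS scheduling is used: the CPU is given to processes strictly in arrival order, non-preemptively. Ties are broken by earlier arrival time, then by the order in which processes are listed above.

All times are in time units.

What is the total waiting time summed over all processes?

Timeline: | P1 0-8 | P2 8-12 | P3 12-18 | P4 18-22 | P5 22-29 | P6 29-36 |
Completion: P1=8  P2=12  P3=18  P4=22  P5=29  P6=36
Waiting = turnaround − burst: P1=0, P2=8, P3=10, P4=14, P5=12, P6=17
Total waiting = 0 + 8 + 10 + 14 + 12 + 17 = 61

61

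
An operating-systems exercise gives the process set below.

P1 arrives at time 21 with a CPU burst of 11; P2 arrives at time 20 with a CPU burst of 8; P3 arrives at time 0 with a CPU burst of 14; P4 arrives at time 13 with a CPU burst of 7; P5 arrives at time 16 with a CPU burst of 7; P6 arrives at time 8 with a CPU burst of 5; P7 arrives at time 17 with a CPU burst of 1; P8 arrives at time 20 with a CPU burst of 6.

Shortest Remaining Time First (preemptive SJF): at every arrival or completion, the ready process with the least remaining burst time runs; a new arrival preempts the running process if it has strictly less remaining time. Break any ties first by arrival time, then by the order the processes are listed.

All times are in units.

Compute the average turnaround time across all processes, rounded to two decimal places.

17.75

Timeline: | P3 0-8 | P6 8-13 | P3 13-17 | P7 17-18 | P3 18-20 | P8 20-26 | P4 26-33 | P5 33-40 | P2 40-48 | P1 48-59 |
Completion: P1=59  P2=48  P3=20  P4=33  P5=40  P6=13  P7=18  P8=26
Turnaround times: P1=38, P2=28, P3=20, P4=20, P5=24, P6=5, P7=1, P8=6
Average turnaround = (38+28+20+20+24+5+1+6) / 8 = 142/8 = 17.75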